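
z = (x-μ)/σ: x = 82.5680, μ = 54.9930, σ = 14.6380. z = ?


z = (82.5680 - 54.9930)/14.6380
= 27.5750/14.6380
= 1.8838

z = 1.8838


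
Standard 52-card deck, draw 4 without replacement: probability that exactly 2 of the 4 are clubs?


Hypergeometric: P(X=2) = C(13,2)·C(39,2) / C(52,4)
= 78 × 741 / 270725
= 57798/270725 = 0.2135

P = 0.2135


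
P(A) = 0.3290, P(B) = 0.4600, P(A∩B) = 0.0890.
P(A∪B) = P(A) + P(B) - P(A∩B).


P(A∪B) = 0.3290 + 0.4600 - 0.0890
= 0.7890 - 0.0890
= 0.7000

P(A∪B) = 0.7000


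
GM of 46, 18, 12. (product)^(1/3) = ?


Product = 46 × 18 × 12 = 9936
GM = 9936^(1/3) = 21.4983

GM = 21.4983


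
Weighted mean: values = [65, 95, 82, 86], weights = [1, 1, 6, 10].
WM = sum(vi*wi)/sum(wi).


Numerator = 65*1 + 95*1 + 82*6 + 86*10 = 1512
Denominator = 1 + 1 + 6 + 10 = 18
WM = 1512/18 = 84.0000

WM = 84.0000


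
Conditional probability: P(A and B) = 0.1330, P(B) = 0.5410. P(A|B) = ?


P(A|B) = 0.1330/0.5410 = 0.2458

P(A|B) = 0.2458


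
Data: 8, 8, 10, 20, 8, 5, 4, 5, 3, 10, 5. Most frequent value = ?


Frequencies: 3:1, 4:1, 5:3, 8:3, 10:2, 20:1
Max frequency = 3
Mode = 5, 8

Mode = 5, 8


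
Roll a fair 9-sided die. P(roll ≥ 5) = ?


Favorable outcomes (roll ≥ 5): 5
Total outcomes = 9
P = 5/9 = 0.5556

P = 0.5556


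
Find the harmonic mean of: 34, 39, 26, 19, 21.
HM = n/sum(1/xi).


Sum of reciprocals = 1/34 + 1/39 + 1/26 + 1/19 + 1/21 = 0.193765
HM = 5/0.193765 = 25.8045

HM = 25.8045


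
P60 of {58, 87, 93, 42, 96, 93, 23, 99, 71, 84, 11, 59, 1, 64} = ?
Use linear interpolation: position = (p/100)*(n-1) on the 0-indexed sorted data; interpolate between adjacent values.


Sorted: 1, 11, 23, 42, 58, 59, 64, 71, 84, 87, 93, 93, 96, 99
n = 14
Index = 60/100 * 13 = 7.8000
Lower = data[7] = 71, Upper = data[8] = 84
P60 = 71 + 0.8000*(13) = 81.4000

P60 = 81.4000


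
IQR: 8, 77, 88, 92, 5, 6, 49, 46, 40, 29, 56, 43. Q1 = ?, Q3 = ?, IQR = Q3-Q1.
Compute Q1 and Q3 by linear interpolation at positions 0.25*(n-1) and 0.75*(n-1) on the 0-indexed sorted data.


Sorted: 5, 6, 8, 29, 40, 43, 46, 49, 56, 77, 88, 92
Q1 (25th %ile) = 23.7500
Q3 (75th %ile) = 61.2500
IQR = 61.2500 - 23.7500 = 37.5000

IQR = 37.5000


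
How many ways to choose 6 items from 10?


C(10,6) = 10!/(6! × 4!)
= 3628800/(720 × 24)
= 210

C(10,6) = 210


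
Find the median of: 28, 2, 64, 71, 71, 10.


Sorted: 2, 10, 28, 64, 71, 71
n = 6 (even)
Middle values: 28 and 64
Median = (28+64)/2 = 46.0000

Median = 46.0000


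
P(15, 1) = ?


P(15,1) = 15!/14!
= 1307674368000/87178291200
= 15

P(15,1) = 15


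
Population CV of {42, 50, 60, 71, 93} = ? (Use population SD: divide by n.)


Mean = 63.2000
SD = 17.7921
CV = (17.7921/63.2000)*100 = 28.1521%

CV = 28.1521%


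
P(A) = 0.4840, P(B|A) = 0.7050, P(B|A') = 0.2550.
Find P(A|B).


P(B) = P(B|A)*P(A) + P(B|A')*P(A')
= 0.7050*0.4840 + 0.2550*0.5160
= 0.341220 + 0.131580 = 0.472800
P(A|B) = 0.341220/0.472800 = 0.7217

P(A|B) = 0.7217


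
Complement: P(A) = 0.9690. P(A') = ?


P(not A) = 1 - 0.9690 = 0.0310

P(not A) = 0.0310


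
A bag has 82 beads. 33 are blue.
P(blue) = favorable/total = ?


P = 33/82 = 0.4024

P = 0.4024


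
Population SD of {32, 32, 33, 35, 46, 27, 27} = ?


Mean = 33.1429
Variance = 35.2653
SD = sqrt(35.2653) = 5.9385

SD = 5.9385


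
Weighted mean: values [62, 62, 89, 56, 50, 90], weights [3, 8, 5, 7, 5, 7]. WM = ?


Numerator = 62*3 + 62*8 + 89*5 + 56*7 + 50*5 + 90*7 = 2399
Denominator = 3 + 8 + 5 + 7 + 5 + 7 = 35
WM = 2399/35 = 68.5429

WM = 68.5429


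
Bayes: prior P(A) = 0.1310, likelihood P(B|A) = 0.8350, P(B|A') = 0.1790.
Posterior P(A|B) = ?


P(B) = P(B|A)*P(A) + P(B|A')*P(A')
= 0.8350*0.1310 + 0.1790*0.8690
= 0.109385 + 0.155551 = 0.264936
P(A|B) = 0.109385/0.264936 = 0.4129

P(A|B) = 0.4129


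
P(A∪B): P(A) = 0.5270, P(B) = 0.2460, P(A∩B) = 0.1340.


P(A∪B) = 0.5270 + 0.2460 - 0.1340
= 0.7730 - 0.1340
= 0.6390

P(A∪B) = 0.6390


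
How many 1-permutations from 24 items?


P(24,1) = 24!/23!
= 620448401733239439360000/25852016738884976640000
= 24

P(24,1) = 24


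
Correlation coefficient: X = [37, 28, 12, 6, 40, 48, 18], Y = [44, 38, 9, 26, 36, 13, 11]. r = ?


Mean X = 27.0000, Mean Y = 25.2857
SD X = 14.432107, SD Y = 13.349310
Cov = 62.714286
r = 62.714286/(14.432107*13.349310) = 0.3255

r = 0.3255


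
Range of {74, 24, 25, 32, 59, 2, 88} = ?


Max = 88, Min = 2
Range = 88 - 2 = 86

Range = 86


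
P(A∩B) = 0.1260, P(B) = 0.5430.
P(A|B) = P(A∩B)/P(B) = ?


P(A|B) = 0.1260/0.5430 = 0.2320

P(A|B) = 0.2320


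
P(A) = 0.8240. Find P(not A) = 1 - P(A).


P(not A) = 1 - 0.8240 = 0.1760

P(not A) = 0.1760


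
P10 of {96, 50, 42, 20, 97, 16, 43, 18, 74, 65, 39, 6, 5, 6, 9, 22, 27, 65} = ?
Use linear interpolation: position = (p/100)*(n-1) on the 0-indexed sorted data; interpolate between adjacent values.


Sorted: 5, 6, 6, 9, 16, 18, 20, 22, 27, 39, 42, 43, 50, 65, 65, 74, 96, 97
n = 18
Index = 10/100 * 17 = 1.7000
Lower = data[1] = 6, Upper = data[2] = 6
P10 = 6 + 0.7000*(0) = 6.0000

P10 = 6.0000


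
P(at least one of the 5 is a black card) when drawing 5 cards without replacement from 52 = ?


P(at least one) = 1 - P(none)
P(none) = (26/52) × (25/51) × (24/50) × (23/49) × (22/48) = 0.025310
P(at least one) = 1 - 0.025310 = 0.9747

P = 0.9747


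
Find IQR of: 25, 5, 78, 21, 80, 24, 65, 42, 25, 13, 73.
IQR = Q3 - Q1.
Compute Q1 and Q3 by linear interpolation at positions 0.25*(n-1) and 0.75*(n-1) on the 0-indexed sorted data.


Sorted: 5, 13, 21, 24, 25, 25, 42, 65, 73, 78, 80
Q1 (25th %ile) = 22.5000
Q3 (75th %ile) = 69.0000
IQR = 69.0000 - 22.5000 = 46.5000

IQR = 46.5000


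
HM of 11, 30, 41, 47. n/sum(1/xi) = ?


Sum of reciprocals = 1/11 + 1/30 + 1/41 + 1/47 = 0.169909
HM = 4/0.169909 = 23.5420

HM = 23.5420


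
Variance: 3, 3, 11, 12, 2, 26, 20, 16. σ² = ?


Mean = 11.6250
Squared deviations: 74.3906, 74.3906, 0.3906, 0.1406, 92.6406, 206.6406, 70.1406, 19.1406
Sum = 537.8750
Variance = 537.8750/8 = 67.2344

Variance = 67.2344


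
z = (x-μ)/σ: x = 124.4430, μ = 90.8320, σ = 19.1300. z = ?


z = (124.4430 - 90.8320)/19.1300
= 33.6110/19.1300
= 1.7570

z = 1.7570


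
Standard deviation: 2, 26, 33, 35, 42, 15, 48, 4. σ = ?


Mean = 25.6250
Variance = 256.2344
SD = sqrt(256.2344) = 16.0073

SD = 16.0073


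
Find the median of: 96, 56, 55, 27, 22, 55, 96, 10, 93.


Sorted: 10, 22, 27, 55, 55, 56, 93, 96, 96
n = 9 (odd)
Middle value = 55

Median = 55


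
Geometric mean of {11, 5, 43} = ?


Product = 11 × 5 × 43 = 2365
GM = 2365^(1/3) = 13.3233

GM = 13.3233


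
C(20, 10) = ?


C(20,10) = 20!/(10! × 10!)
= 2432902008176640000/(3628800 × 3628800)
= 184756

C(20,10) = 184756


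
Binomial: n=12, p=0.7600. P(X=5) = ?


C(12,5) = 792
p^5 = 0.253553
(1-p)^7 = 4.586471e-05
P = 792 * 0.253553 * 4.586471e-05 = 0.0092

P(X=5) = 0.0092


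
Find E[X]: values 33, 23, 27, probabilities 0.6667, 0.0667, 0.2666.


E[X] = 33*0.6667 + 23*0.0667 + 27*0.2666
= 22.0011 + 1.5341 + 7.1982
= 30.7334

E[X] = 30.7334


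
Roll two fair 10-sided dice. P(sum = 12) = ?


Total outcomes = 10×10 = 100
Favorable (sum = 12): 9
P = 9/100 = 0.0900

P = 0.0900


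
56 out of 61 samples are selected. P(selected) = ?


P = 56/61 = 0.9180

P = 0.9180


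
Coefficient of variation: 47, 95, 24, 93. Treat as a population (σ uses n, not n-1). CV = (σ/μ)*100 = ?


Mean = 64.7500
SD = 30.3675
CV = (30.3675/64.7500)*100 = 46.8997%

CV = 46.8997%


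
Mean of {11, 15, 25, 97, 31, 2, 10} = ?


Sum = 11 + 15 + 25 + 97 + 31 + 2 + 10 = 191
n = 7
Mean = 191/7 = 27.2857

Mean = 27.2857


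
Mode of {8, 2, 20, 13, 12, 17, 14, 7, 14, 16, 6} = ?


Frequencies: 2:1, 6:1, 7:1, 8:1, 12:1, 13:1, 14:2, 16:1, 17:1, 20:1
Max frequency = 2
Mode = 14

Mode = 14


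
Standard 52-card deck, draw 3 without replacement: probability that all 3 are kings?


P(all kings) = (4/52) × (3/51) × (2/50)
= 0.0002

P = 0.0002


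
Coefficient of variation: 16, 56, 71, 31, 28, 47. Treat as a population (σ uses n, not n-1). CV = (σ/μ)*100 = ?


Mean = 41.5000
SD = 18.5000
CV = (18.5000/41.5000)*100 = 44.5783%

CV = 44.5783%


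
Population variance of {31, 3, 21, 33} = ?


Mean = 22.0000
Squared deviations: 81.0000, 361.0000, 1.0000, 121.0000
Sum = 564.0000
Variance = 564.0000/4 = 141.0000

Variance = 141.0000


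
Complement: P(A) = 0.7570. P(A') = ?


P(not A) = 1 - 0.7570 = 0.2430

P(not A) = 0.2430


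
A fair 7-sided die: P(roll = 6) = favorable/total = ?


Favorable outcomes (roll = 6): 1
Total outcomes = 7
P = 1/7 = 0.1429

P = 0.1429


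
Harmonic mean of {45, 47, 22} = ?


Sum of reciprocals = 1/45 + 1/47 + 1/22 = 0.088953
HM = 3/0.088953 = 33.7255

HM = 33.7255


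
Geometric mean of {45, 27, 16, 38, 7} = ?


Product = 45 × 27 × 16 × 38 × 7 = 5171040
GM = 5171040^(1/5) = 22.0148

GM = 22.0148


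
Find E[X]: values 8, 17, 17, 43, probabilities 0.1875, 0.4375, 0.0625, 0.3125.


E[X] = 8*0.1875 + 17*0.4375 + 17*0.0625 + 43*0.3125
= 1.5000 + 7.4375 + 1.0625 + 13.4375
= 23.4375

E[X] = 23.4375


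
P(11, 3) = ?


P(11,3) = 11!/8!
= 39916800/40320
= 990

P(11,3) = 990


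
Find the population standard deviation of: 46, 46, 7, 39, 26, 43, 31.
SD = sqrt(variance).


Mean = 34.0000
Variance = 170.8571
SD = sqrt(170.8571) = 13.0712

SD = 13.0712


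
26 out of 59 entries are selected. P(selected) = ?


P = 26/59 = 0.4407

P = 0.4407


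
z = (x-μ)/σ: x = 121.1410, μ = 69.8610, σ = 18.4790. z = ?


z = (121.1410 - 69.8610)/18.4790
= 51.2800/18.4790
= 2.7750

z = 2.7750


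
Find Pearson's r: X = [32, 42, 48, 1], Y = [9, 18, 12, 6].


Mean X = 30.7500, Mean Y = 11.2500
SD X = 18.102141, SD Y = 4.437060
Cov = 60.562500
r = 60.562500/(18.102141*4.437060) = 0.7540

r = 0.7540


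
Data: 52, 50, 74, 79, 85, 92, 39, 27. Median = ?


Sorted: 27, 39, 50, 52, 74, 79, 85, 92
n = 8 (even)
Middle values: 52 and 74
Median = (52+74)/2 = 63.0000

Median = 63.0000


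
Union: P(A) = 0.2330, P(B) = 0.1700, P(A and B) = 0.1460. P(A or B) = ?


P(A∪B) = 0.2330 + 0.1700 - 0.1460
= 0.4030 - 0.1460
= 0.2570

P(A∪B) = 0.2570


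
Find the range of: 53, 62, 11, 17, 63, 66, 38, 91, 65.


Max = 91, Min = 11
Range = 91 - 11 = 80

Range = 80


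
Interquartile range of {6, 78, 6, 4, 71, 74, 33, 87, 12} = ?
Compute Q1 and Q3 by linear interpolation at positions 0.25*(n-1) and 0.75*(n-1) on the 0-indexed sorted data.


Sorted: 4, 6, 6, 12, 33, 71, 74, 78, 87
Q1 (25th %ile) = 6.0000
Q3 (75th %ile) = 74.0000
IQR = 74.0000 - 6.0000 = 68.0000

IQR = 68.0000


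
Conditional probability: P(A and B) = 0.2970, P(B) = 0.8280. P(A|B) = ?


P(A|B) = 0.2970/0.8280 = 0.3587

P(A|B) = 0.3587


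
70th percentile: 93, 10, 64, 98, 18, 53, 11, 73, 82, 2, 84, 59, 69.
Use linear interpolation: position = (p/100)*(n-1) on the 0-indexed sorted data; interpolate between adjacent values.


Sorted: 2, 10, 11, 18, 53, 59, 64, 69, 73, 82, 84, 93, 98
n = 13
Index = 70/100 * 12 = 8.4000
Lower = data[8] = 73, Upper = data[9] = 82
P70 = 73 + 0.4000*(9) = 76.6000

P70 = 76.6000


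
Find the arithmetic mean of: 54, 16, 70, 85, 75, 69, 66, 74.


Sum = 54 + 16 + 70 + 85 + 75 + 69 + 66 + 74 = 509
n = 8
Mean = 509/8 = 63.6250

Mean = 63.6250


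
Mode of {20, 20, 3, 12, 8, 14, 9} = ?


Frequencies: 3:1, 8:1, 9:1, 12:1, 14:1, 20:2
Max frequency = 2
Mode = 20

Mode = 20


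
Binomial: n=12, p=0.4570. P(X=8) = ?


C(12,8) = 495
p^8 = 0.001903
(1-p)^4 = 0.086936
P = 495 * 0.001903 * 0.086936 = 0.0819

P(X=8) = 0.0819


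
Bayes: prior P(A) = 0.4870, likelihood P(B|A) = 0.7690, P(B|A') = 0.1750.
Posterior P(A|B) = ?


P(B) = P(B|A)*P(A) + P(B|A')*P(A')
= 0.7690*0.4870 + 0.1750*0.5130
= 0.374503 + 0.089775 = 0.464278
P(A|B) = 0.374503/0.464278 = 0.8066

P(A|B) = 0.8066


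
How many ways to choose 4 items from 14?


C(14,4) = 14!/(4! × 10!)
= 87178291200/(24 × 3628800)
= 1001

C(14,4) = 1001


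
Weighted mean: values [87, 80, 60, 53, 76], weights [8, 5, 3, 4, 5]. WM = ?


Numerator = 87*8 + 80*5 + 60*3 + 53*4 + 76*5 = 1868
Denominator = 8 + 5 + 3 + 4 + 5 = 25
WM = 1868/25 = 74.7200

WM = 74.7200


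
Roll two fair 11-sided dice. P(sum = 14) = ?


Total outcomes = 11×11 = 121
Favorable (sum = 14): 9
P = 9/121 = 0.0744

P = 0.0744


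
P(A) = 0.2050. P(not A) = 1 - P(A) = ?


P(not A) = 1 - 0.2050 = 0.7950

P(not A) = 0.7950


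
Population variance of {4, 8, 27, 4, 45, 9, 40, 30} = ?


Mean = 20.8750
Squared deviations: 284.7656, 165.7656, 37.5156, 284.7656, 582.0156, 141.0156, 365.7656, 83.2656
Sum = 1944.8750
Variance = 1944.8750/8 = 243.1094

Variance = 243.1094


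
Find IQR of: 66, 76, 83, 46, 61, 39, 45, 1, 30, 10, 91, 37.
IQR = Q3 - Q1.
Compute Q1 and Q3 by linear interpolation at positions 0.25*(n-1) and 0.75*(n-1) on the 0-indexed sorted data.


Sorted: 1, 10, 30, 37, 39, 45, 46, 61, 66, 76, 83, 91
Q1 (25th %ile) = 35.2500
Q3 (75th %ile) = 68.5000
IQR = 68.5000 - 35.2500 = 33.2500

IQR = 33.2500


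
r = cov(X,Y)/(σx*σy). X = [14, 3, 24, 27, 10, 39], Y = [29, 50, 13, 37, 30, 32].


Mean X = 19.5000, Mean Y = 31.8333
SD X = 11.898879, SD Y = 10.975984
Cov = -51.583333
r = -51.583333/(11.898879*10.975984) = -0.3950

r = -0.3950


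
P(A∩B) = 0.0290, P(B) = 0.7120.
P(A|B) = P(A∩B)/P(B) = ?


P(A|B) = 0.0290/0.7120 = 0.0407

P(A|B) = 0.0407


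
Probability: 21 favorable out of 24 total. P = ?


P = 21/24 = 0.8750

P = 0.8750


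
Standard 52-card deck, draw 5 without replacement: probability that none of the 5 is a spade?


P(no spades) = (39/52) × (38/51) × (37/50) × (36/49) × (35/48)
= 0.2215

P = 0.2215


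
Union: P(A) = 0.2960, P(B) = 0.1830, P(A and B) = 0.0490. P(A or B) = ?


P(A∪B) = 0.2960 + 0.1830 - 0.0490
= 0.4790 - 0.0490
= 0.4300

P(A∪B) = 0.4300


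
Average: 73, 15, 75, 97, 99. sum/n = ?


Sum = 73 + 15 + 75 + 97 + 99 = 359
n = 5
Mean = 359/5 = 71.8000

Mean = 71.8000


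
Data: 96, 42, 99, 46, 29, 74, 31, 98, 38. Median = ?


Sorted: 29, 31, 38, 42, 46, 74, 96, 98, 99
n = 9 (odd)
Middle value = 46

Median = 46


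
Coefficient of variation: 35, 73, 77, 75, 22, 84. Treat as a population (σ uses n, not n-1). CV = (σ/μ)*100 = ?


Mean = 61.0000
SD = 23.5301
CV = (23.5301/61.0000)*100 = 38.5740%

CV = 38.5740%


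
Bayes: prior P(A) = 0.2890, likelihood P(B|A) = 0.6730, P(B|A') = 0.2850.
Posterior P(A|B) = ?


P(B) = P(B|A)*P(A) + P(B|A')*P(A')
= 0.6730*0.2890 + 0.2850*0.7110
= 0.194497 + 0.202635 = 0.397132
P(A|B) = 0.194497/0.397132 = 0.4898

P(A|B) = 0.4898


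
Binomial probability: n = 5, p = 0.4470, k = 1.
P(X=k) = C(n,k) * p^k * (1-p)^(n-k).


C(5,1) = 5
p^1 = 0.447000
(1-p)^4 = 0.093519
P = 5 * 0.447000 * 0.093519 = 0.2090

P(X=1) = 0.2090


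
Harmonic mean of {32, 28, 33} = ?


Sum of reciprocals = 1/32 + 1/28 + 1/33 = 0.097267
HM = 3/0.097267 = 30.8428

HM = 30.8428


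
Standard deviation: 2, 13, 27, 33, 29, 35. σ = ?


Mean = 23.1667
Variance = 139.4722
SD = sqrt(139.4722) = 11.8098

SD = 11.8098


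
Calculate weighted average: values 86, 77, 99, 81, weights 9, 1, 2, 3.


Numerator = 86*9 + 77*1 + 99*2 + 81*3 = 1292
Denominator = 9 + 1 + 2 + 3 = 15
WM = 1292/15 = 86.1333

WM = 86.1333


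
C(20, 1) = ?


C(20,1) = 20!/(1! × 19!)
= 2432902008176640000/(1 × 121645100408832000)
= 20

C(20,1) = 20


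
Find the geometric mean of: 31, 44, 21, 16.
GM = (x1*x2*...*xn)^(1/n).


Product = 31 × 44 × 21 × 16 = 458304
GM = 458304^(1/4) = 26.0189

GM = 26.0189


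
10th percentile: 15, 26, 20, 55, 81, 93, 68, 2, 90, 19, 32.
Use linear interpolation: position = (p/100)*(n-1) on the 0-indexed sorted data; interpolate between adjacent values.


Sorted: 2, 15, 19, 20, 26, 32, 55, 68, 81, 90, 93
n = 11
Index = 10/100 * 10 = 1.0000
Lower = data[1] = 15, Upper = data[2] = 19
P10 = 15 + 0*(4) = 15.0000

P10 = 15.0000


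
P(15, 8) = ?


P(15,8) = 15!/7!
= 1307674368000/5040
= 259459200

P(15,8) = 259459200


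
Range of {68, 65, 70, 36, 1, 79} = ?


Max = 79, Min = 1
Range = 79 - 1 = 78

Range = 78


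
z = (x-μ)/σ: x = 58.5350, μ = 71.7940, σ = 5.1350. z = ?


z = (58.5350 - 71.7940)/5.1350
= -13.2590/5.1350
= -2.5821

z = -2.5821


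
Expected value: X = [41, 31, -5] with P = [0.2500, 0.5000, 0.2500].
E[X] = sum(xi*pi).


E[X] = 41*0.2500 + 31*0.5000 - 5*0.2500
= 10.2500 + 15.5000 - 1.2500
= 24.5000

E[X] = 24.5000


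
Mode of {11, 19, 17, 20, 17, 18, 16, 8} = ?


Frequencies: 8:1, 11:1, 16:1, 17:2, 18:1, 19:1, 20:1
Max frequency = 2
Mode = 17

Mode = 17


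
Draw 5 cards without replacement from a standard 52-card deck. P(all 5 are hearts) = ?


P(all hearts) = (13/52) × (12/51) × (11/50) × (10/49) × (9/48)
= 0.0005

P = 0.0005


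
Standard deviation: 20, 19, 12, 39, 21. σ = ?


Mean = 22.2000
Variance = 80.5600
SD = sqrt(80.5600) = 8.9755

SD = 8.9755


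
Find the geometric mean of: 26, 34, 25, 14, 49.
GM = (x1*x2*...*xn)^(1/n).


Product = 26 × 34 × 25 × 14 × 49 = 15160600
GM = 15160600^(1/5) = 27.2988

GM = 27.2988


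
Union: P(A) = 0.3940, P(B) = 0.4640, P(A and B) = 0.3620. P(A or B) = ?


P(A∪B) = 0.3940 + 0.4640 - 0.3620
= 0.8580 - 0.3620
= 0.4960

P(A∪B) = 0.4960


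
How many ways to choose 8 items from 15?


C(15,8) = 15!/(8! × 7!)
= 1307674368000/(40320 × 5040)
= 6435

C(15,8) = 6435


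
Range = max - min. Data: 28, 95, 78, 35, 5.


Max = 95, Min = 5
Range = 95 - 5 = 90

Range = 90


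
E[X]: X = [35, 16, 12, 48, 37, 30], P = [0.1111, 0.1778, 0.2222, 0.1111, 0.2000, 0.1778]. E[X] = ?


E[X] = 35*0.1111 + 16*0.1778 + 12*0.2222 + 48*0.1111 + 37*0.2000 + 30*0.1778
= 3.8885 + 2.8448 + 2.6664 + 5.3328 + 7.4000 + 5.3340
= 27.4665

E[X] = 27.4665


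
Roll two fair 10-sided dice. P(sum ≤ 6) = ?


Total outcomes = 10×10 = 100
Favorable (sum ≤ 6): 15
P = 15/100 = 0.1500

P = 0.1500


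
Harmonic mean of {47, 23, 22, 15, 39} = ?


Sum of reciprocals = 1/47 + 1/23 + 1/22 + 1/15 + 1/39 = 0.202517
HM = 5/0.202517 = 24.6893

HM = 24.6893


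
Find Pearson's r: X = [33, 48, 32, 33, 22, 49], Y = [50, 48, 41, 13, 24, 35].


Mean X = 36.1667, Mean Y = 35.1667
SD X = 9.511689, SD Y = 13.132868
Cov = 51.138889
r = 51.138889/(9.511689*13.132868) = 0.4094

r = 0.4094


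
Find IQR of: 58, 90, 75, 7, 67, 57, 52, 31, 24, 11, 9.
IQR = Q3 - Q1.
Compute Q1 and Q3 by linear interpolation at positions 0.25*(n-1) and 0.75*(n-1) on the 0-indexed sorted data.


Sorted: 7, 9, 11, 24, 31, 52, 57, 58, 67, 75, 90
Q1 (25th %ile) = 17.5000
Q3 (75th %ile) = 62.5000
IQR = 62.5000 - 17.5000 = 45.0000

IQR = 45.0000


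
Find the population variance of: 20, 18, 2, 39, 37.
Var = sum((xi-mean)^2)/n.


Mean = 23.2000
Squared deviations: 10.2400, 27.0400, 449.4400, 249.6400, 190.4400
Sum = 926.8000
Variance = 926.8000/5 = 185.3600

Variance = 185.3600


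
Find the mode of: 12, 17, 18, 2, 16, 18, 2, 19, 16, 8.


Frequencies: 2:2, 8:1, 12:1, 16:2, 17:1, 18:2, 19:1
Max frequency = 2
Mode = 2, 16, 18

Mode = 2, 16, 18


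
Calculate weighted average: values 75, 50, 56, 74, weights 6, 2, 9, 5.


Numerator = 75*6 + 50*2 + 56*9 + 74*5 = 1424
Denominator = 6 + 2 + 9 + 5 = 22
WM = 1424/22 = 64.7273

WM = 64.7273


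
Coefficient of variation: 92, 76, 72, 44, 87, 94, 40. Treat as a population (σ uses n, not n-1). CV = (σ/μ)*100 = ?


Mean = 72.1429
SD = 20.4690
CV = (20.4690/72.1429)*100 = 28.3729%

CV = 28.3729%


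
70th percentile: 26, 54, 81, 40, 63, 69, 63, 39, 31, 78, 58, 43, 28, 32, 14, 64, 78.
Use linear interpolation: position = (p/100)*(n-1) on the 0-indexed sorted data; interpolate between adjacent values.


Sorted: 14, 26, 28, 31, 32, 39, 40, 43, 54, 58, 63, 63, 64, 69, 78, 78, 81
n = 17
Index = 70/100 * 16 = 11.2000
Lower = data[11] = 63, Upper = data[12] = 64
P70 = 63 + 0.2000*(1) = 63.2000

P70 = 63.2000


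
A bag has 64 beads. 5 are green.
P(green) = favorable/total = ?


P = 5/64 = 0.0781

P = 0.0781


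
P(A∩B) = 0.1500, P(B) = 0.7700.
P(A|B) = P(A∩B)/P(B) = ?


P(A|B) = 0.1500/0.7700 = 0.1948

P(A|B) = 0.1948


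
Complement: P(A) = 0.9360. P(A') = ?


P(not A) = 1 - 0.9360 = 0.0640

P(not A) = 0.0640


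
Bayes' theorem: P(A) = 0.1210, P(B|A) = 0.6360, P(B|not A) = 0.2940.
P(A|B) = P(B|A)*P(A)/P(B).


P(B) = P(B|A)*P(A) + P(B|A')*P(A')
= 0.6360*0.1210 + 0.2940*0.8790
= 0.076956 + 0.258426 = 0.335382
P(A|B) = 0.076956/0.335382 = 0.2295

P(A|B) = 0.2295


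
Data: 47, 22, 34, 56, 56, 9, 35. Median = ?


Sorted: 9, 22, 34, 35, 47, 56, 56
n = 7 (odd)
Middle value = 35

Median = 35


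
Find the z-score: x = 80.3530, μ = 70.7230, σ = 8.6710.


z = (80.3530 - 70.7230)/8.6710
= 9.6300/8.6710
= 1.1106

z = 1.1106


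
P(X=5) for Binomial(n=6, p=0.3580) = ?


C(6,5) = 6
p^5 = 0.005881
(1-p)^1 = 0.642000
P = 6 * 0.005881 * 0.642000 = 0.0227

P(X=5) = 0.0227


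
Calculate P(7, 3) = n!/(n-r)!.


P(7,3) = 7!/4!
= 5040/24
= 210

P(7,3) = 210


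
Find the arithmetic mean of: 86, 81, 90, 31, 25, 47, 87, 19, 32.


Sum = 86 + 81 + 90 + 31 + 25 + 47 + 87 + 19 + 32 = 498
n = 9
Mean = 498/9 = 55.3333

Mean = 55.3333


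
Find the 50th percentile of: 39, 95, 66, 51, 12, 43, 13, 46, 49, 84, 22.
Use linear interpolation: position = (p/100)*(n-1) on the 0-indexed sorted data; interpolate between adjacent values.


Sorted: 12, 13, 22, 39, 43, 46, 49, 51, 66, 84, 95
n = 11
Index = 50/100 * 10 = 5.0000
Lower = data[5] = 46, Upper = data[6] = 49
P50 = 46 + 0*(3) = 46.0000

P50 = 46.0000


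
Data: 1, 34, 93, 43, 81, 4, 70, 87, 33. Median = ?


Sorted: 1, 4, 33, 34, 43, 70, 81, 87, 93
n = 9 (odd)
Middle value = 43

Median = 43


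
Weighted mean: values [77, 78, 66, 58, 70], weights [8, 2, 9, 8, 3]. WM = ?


Numerator = 77*8 + 78*2 + 66*9 + 58*8 + 70*3 = 2040
Denominator = 8 + 2 + 9 + 8 + 3 = 30
WM = 2040/30 = 68.0000

WM = 68.0000


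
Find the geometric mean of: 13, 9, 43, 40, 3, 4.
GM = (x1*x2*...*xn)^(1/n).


Product = 13 × 9 × 43 × 40 × 3 × 4 = 2414880
GM = 2414880^(1/6) = 11.5829

GM = 11.5829


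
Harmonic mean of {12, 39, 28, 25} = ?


Sum of reciprocals = 1/12 + 1/39 + 1/28 + 1/25 = 0.184689
HM = 4/0.184689 = 21.6581

HM = 21.6581


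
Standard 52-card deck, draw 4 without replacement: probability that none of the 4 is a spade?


P(no spades) = (39/52) × (38/51) × (37/50) × (36/49)
= 0.3038

P = 0.3038


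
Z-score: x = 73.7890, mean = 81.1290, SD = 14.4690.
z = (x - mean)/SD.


z = (73.7890 - 81.1290)/14.4690
= -7.3400/14.4690
= -0.5073

z = -0.5073


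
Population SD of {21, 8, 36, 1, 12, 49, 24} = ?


Mean = 21.5714
Variance = 237.9592
SD = sqrt(237.9592) = 15.4259

SD = 15.4259


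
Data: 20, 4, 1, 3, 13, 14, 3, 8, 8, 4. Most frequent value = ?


Frequencies: 1:1, 3:2, 4:2, 8:2, 13:1, 14:1, 20:1
Max frequency = 2
Mode = 3, 4, 8

Mode = 3, 4, 8


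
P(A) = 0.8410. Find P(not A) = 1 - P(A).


P(not A) = 1 - 0.8410 = 0.1590

P(not A) = 0.1590


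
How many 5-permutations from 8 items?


P(8,5) = 8!/3!
= 40320/6
= 6720

P(8,5) = 6720


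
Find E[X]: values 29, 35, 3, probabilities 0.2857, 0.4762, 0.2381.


E[X] = 29*0.2857 + 35*0.4762 + 3*0.2381
= 8.2853 + 16.6670 + 0.7143
= 25.6666

E[X] = 25.6666


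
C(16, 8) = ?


C(16,8) = 16!/(8! × 8!)
= 20922789888000/(40320 × 40320)
= 12870

C(16,8) = 12870


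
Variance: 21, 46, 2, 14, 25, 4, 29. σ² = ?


Mean = 20.1429
Squared deviations: 0.7347, 668.5918, 329.1633, 37.7347, 23.5918, 260.5918, 78.4490
Sum = 1398.8571
Variance = 1398.8571/7 = 199.8367

Variance = 199.8367


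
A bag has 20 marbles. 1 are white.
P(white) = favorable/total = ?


P = 1/20 = 0.0500

P = 0.0500


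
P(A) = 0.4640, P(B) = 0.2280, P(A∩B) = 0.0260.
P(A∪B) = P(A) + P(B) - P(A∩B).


P(A∪B) = 0.4640 + 0.2280 - 0.0260
= 0.6920 - 0.0260
= 0.6660

P(A∪B) = 0.6660


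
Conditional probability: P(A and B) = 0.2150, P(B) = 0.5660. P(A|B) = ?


P(A|B) = 0.2150/0.5660 = 0.3799

P(A|B) = 0.3799


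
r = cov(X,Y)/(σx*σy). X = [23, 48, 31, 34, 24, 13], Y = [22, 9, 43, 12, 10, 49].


Mean X = 28.8333, Mean Y = 24.1667
SD X = 10.853827, SD Y = 16.097791
Cov = -104.138889
r = -104.138889/(10.853827*16.097791) = -0.5960

r = -0.5960


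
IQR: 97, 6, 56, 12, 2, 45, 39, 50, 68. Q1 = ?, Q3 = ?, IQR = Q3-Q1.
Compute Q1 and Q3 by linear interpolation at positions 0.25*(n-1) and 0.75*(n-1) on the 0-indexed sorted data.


Sorted: 2, 6, 12, 39, 45, 50, 56, 68, 97
Q1 (25th %ile) = 12.0000
Q3 (75th %ile) = 56.0000
IQR = 56.0000 - 12.0000 = 44.0000

IQR = 44.0000


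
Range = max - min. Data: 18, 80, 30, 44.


Max = 80, Min = 18
Range = 80 - 18 = 62

Range = 62


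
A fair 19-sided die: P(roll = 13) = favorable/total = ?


Favorable outcomes (roll = 13): 1
Total outcomes = 19
P = 1/19 = 0.0526

P = 0.0526


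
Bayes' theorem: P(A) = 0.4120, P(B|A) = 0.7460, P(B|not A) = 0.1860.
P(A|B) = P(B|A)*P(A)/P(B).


P(B) = P(B|A)*P(A) + P(B|A')*P(A')
= 0.7460*0.4120 + 0.1860*0.5880
= 0.307352 + 0.109368 = 0.416720
P(A|B) = 0.307352/0.416720 = 0.7376

P(A|B) = 0.7376


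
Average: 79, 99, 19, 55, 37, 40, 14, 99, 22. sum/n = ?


Sum = 79 + 99 + 19 + 55 + 37 + 40 + 14 + 99 + 22 = 464
n = 9
Mean = 464/9 = 51.5556

Mean = 51.5556


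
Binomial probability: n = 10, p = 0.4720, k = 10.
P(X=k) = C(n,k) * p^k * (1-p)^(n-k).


C(10,10) = 1
p^10 = 0.000549
(1-p)^0 = 1.000000
P = 1 * 0.000549 * 1.000000 = 0.0005

P(X=10) = 0.0005


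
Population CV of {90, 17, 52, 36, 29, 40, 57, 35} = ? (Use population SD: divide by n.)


Mean = 44.5000
SD = 20.8026
CV = (20.8026/44.5000)*100 = 46.7475%

CV = 46.7475%


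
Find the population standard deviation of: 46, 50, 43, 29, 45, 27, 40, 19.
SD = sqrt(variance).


Mean = 37.3750
Variance = 105.7344
SD = sqrt(105.7344) = 10.2827

SD = 10.2827


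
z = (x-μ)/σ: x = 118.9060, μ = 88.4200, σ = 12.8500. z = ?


z = (118.9060 - 88.4200)/12.8500
= 30.4860/12.8500
= 2.3725

z = 2.3725


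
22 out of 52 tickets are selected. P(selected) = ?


P = 22/52 = 0.4231

P = 0.4231


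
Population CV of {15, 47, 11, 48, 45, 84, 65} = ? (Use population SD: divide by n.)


Mean = 45.0000
SD = 23.8747
CV = (23.8747/45.0000)*100 = 53.0548%

CV = 53.0548%


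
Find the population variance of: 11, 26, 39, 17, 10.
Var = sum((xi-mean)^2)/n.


Mean = 20.6000
Squared deviations: 92.1600, 29.1600, 338.5600, 12.9600, 112.3600
Sum = 585.2000
Variance = 585.2000/5 = 117.0400

Variance = 117.0400


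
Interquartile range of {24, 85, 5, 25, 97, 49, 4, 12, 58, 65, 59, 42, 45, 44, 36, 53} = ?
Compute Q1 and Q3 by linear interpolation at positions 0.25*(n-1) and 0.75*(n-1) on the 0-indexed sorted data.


Sorted: 4, 5, 12, 24, 25, 36, 42, 44, 45, 49, 53, 58, 59, 65, 85, 97
Q1 (25th %ile) = 24.7500
Q3 (75th %ile) = 58.2500
IQR = 58.2500 - 24.7500 = 33.5000

IQR = 33.5000


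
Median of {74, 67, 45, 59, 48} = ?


Sorted: 45, 48, 59, 67, 74
n = 5 (odd)
Middle value = 59

Median = 59


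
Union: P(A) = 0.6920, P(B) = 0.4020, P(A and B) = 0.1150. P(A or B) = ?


P(A∪B) = 0.6920 + 0.4020 - 0.1150
= 1.0940 - 0.1150
= 0.9790

P(A∪B) = 0.9790


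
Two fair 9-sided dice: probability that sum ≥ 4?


Total outcomes = 9×9 = 81
Favorable (sum ≥ 4): 78
P = 78/81 = 0.9630

P = 0.9630


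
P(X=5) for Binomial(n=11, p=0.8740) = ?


C(11,5) = 462
p^5 = 0.509985
(1-p)^6 = 4.001504e-06
P = 462 * 0.509985 * 4.001504e-06 = 0.0009

P(X=5) = 0.0009


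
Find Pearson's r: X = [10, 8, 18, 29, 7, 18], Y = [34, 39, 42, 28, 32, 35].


Mean X = 15.0000, Mean Y = 35.0000
SD X = 7.659417, SD Y = 4.546061
Cov = -12.666667
r = -12.666667/(7.659417*4.546061) = -0.3638

r = -0.3638


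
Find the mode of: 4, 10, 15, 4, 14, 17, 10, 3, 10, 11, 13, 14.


Frequencies: 3:1, 4:2, 10:3, 11:1, 13:1, 14:2, 15:1, 17:1
Max frequency = 3
Mode = 10

Mode = 10


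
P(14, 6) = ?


P(14,6) = 14!/8!
= 87178291200/40320
= 2162160

P(14,6) = 2162160


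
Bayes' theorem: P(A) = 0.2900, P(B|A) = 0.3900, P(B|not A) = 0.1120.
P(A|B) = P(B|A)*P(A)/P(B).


P(B) = P(B|A)*P(A) + P(B|A')*P(A')
= 0.3900*0.2900 + 0.1120*0.7100
= 0.113100 + 0.079520 = 0.192620
P(A|B) = 0.113100/0.192620 = 0.5872

P(A|B) = 0.5872


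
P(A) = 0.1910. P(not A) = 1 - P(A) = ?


P(not A) = 1 - 0.1910 = 0.8090

P(not A) = 0.8090


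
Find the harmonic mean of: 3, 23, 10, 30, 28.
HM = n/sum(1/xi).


Sum of reciprocals = 1/3 + 1/23 + 1/10 + 1/30 + 1/28 = 0.545859
HM = 5/0.545859 = 9.1599

HM = 9.1599


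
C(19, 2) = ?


C(19,2) = 19!/(2! × 17!)
= 121645100408832000/(2 × 355687428096000)
= 171

C(19,2) = 171


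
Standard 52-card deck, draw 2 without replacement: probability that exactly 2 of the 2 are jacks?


Hypergeometric: P(X=2) = C(4,2)·C(48,0) / C(52,2)
= 6 × 1 / 1326
= 6/1326 = 0.0045

P = 0.0045


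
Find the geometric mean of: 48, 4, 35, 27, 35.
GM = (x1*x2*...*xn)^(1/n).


Product = 48 × 4 × 35 × 27 × 35 = 6350400
GM = 6350400^(1/5) = 22.9382

GM = 22.9382


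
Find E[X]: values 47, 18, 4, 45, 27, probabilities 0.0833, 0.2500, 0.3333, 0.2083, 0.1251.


E[X] = 47*0.0833 + 18*0.2500 + 4*0.3333 + 45*0.2083 + 27*0.1251
= 3.9151 + 4.5000 + 1.3332 + 9.3735 + 3.3777
= 22.4995

E[X] = 22.4995


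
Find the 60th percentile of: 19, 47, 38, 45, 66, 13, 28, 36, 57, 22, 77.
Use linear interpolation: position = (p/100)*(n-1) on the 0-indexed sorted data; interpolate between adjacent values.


Sorted: 13, 19, 22, 28, 36, 38, 45, 47, 57, 66, 77
n = 11
Index = 60/100 * 10 = 6.0000
Lower = data[6] = 45, Upper = data[7] = 47
P60 = 45 + 0*(2) = 45.0000

P60 = 45.0000


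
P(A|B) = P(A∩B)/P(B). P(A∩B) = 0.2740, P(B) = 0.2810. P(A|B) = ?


P(A|B) = 0.2740/0.2810 = 0.9751

P(A|B) = 0.9751


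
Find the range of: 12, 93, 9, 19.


Max = 93, Min = 9
Range = 93 - 9 = 84

Range = 84


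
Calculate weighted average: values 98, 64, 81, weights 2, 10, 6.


Numerator = 98*2 + 64*10 + 81*6 = 1322
Denominator = 2 + 10 + 6 = 18
WM = 1322/18 = 73.4444

WM = 73.4444


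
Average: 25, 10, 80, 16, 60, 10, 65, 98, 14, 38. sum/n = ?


Sum = 25 + 10 + 80 + 16 + 60 + 10 + 65 + 98 + 14 + 38 = 416
n = 10
Mean = 416/10 = 41.6000

Mean = 41.6000


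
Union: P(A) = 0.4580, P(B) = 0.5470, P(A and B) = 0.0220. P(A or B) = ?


P(A∪B) = 0.4580 + 0.5470 - 0.0220
= 1.0050 - 0.0220
= 0.9830

P(A∪B) = 0.9830


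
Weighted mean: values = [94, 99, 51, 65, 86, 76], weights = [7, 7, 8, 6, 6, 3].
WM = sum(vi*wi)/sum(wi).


Numerator = 94*7 + 99*7 + 51*8 + 65*6 + 86*6 + 76*3 = 2893
Denominator = 7 + 7 + 8 + 6 + 6 + 3 = 37
WM = 2893/37 = 78.1892

WM = 78.1892


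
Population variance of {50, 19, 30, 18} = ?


Mean = 29.2500
Squared deviations: 430.5625, 105.0625, 0.5625, 126.5625
Sum = 662.7500
Variance = 662.7500/4 = 165.6875

Variance = 165.6875


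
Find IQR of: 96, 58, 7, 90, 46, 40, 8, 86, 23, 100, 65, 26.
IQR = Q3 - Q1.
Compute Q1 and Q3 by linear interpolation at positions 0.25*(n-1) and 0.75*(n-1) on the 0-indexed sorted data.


Sorted: 7, 8, 23, 26, 40, 46, 58, 65, 86, 90, 96, 100
Q1 (25th %ile) = 25.2500
Q3 (75th %ile) = 87.0000
IQR = 87.0000 - 25.2500 = 61.7500

IQR = 61.7500


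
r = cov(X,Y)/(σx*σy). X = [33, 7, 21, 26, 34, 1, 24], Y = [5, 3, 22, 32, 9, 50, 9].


Mean X = 20.8571, Mean Y = 18.5714
SD X = 11.605769, SD Y = 15.989793
Cov = -94.204082
r = -94.204082/(11.605769*15.989793) = -0.5076

r = -0.5076


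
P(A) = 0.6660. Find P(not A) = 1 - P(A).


P(not A) = 1 - 0.6660 = 0.3340

P(not A) = 0.3340


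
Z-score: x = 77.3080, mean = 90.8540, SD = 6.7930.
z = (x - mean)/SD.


z = (77.3080 - 90.8540)/6.7930
= -13.5460/6.7930
= -1.9941

z = -1.9941


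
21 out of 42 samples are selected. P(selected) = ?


P = 21/42 = 0.5000

P = 0.5000


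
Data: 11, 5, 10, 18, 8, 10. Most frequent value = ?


Frequencies: 5:1, 8:1, 10:2, 11:1, 18:1
Max frequency = 2
Mode = 10

Mode = 10


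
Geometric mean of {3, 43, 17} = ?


Product = 3 × 43 × 17 = 2193
GM = 2193^(1/3) = 12.9921

GM = 12.9921


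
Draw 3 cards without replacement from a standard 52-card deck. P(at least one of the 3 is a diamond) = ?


P(at least one) = 1 - P(none)
P(none) = (39/52) × (38/51) × (37/50) = 0.413529
P(at least one) = 1 - 0.413529 = 0.5865

P = 0.5865


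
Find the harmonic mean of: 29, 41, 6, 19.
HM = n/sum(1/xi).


Sum of reciprocals = 1/29 + 1/41 + 1/6 + 1/19 = 0.278171
HM = 4/0.278171 = 14.3796

HM = 14.3796


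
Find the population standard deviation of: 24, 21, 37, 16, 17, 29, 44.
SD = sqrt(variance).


Mean = 26.8571
Variance = 94.1224
SD = sqrt(94.1224) = 9.7017

SD = 9.7017


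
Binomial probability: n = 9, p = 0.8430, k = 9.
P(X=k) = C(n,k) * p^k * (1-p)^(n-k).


C(9,9) = 1
p^9 = 0.215005
(1-p)^0 = 1.000000
P = 1 * 0.215005 * 1.000000 = 0.2150

P(X=9) = 0.2150


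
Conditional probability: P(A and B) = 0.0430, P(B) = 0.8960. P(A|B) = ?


P(A|B) = 0.0430/0.8960 = 0.0480

P(A|B) = 0.0480


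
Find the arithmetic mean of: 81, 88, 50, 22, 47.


Sum = 81 + 88 + 50 + 22 + 47 = 288
n = 5
Mean = 288/5 = 57.6000

Mean = 57.6000


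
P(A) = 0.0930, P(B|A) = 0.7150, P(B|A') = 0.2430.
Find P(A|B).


P(B) = P(B|A)*P(A) + P(B|A')*P(A')
= 0.7150*0.0930 + 0.2430*0.9070
= 0.066495 + 0.220401 = 0.286896
P(A|B) = 0.066495/0.286896 = 0.2318

P(A|B) = 0.2318


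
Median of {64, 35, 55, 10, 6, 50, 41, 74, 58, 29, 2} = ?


Sorted: 2, 6, 10, 29, 35, 41, 50, 55, 58, 64, 74
n = 11 (odd)
Middle value = 41

Median = 41


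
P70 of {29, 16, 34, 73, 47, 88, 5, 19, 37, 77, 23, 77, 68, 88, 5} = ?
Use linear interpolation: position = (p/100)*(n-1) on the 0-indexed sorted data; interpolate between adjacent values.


Sorted: 5, 5, 16, 19, 23, 29, 34, 37, 47, 68, 73, 77, 77, 88, 88
n = 15
Index = 70/100 * 14 = 9.8000
Lower = data[9] = 68, Upper = data[10] = 73
P70 = 68 + 0.8000*(5) = 72.0000

P70 = 72.0000


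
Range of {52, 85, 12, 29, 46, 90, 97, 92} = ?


Max = 97, Min = 12
Range = 97 - 12 = 85

Range = 85


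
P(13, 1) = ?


P(13,1) = 13!/12!
= 6227020800/479001600
= 13

P(13,1) = 13


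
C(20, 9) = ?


C(20,9) = 20!/(9! × 11!)
= 2432902008176640000/(362880 × 39916800)
= 167960

C(20,9) = 167960


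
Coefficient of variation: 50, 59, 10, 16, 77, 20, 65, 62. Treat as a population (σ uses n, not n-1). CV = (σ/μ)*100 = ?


Mean = 44.8750
SD = 24.0439
CV = (24.0439/44.8750)*100 = 53.5797%

CV = 53.5797%


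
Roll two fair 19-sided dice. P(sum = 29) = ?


Total outcomes = 19×19 = 361
Favorable (sum = 29): 10
P = 10/361 = 0.0277

P = 0.0277


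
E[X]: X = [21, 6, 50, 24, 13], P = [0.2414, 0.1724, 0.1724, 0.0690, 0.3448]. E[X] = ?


E[X] = 21*0.2414 + 6*0.1724 + 50*0.1724 + 24*0.0690 + 13*0.3448
= 5.0694 + 1.0344 + 8.6200 + 1.6560 + 4.4824
= 20.8622

E[X] = 20.8622


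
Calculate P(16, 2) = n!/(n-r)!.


P(16,2) = 16!/14!
= 20922789888000/87178291200
= 240

P(16,2) = 240


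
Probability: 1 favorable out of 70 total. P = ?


P = 1/70 = 0.0143

P = 0.0143


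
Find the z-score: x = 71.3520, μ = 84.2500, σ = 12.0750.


z = (71.3520 - 84.2500)/12.0750
= -12.8980/12.0750
= -1.0682

z = -1.0682


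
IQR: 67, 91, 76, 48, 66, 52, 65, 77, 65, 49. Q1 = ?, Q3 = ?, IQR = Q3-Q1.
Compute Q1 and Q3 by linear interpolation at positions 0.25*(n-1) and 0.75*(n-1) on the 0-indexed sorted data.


Sorted: 48, 49, 52, 65, 65, 66, 67, 76, 77, 91
Q1 (25th %ile) = 55.2500
Q3 (75th %ile) = 73.7500
IQR = 73.7500 - 55.2500 = 18.5000

IQR = 18.5000


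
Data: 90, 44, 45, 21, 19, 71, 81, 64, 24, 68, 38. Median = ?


Sorted: 19, 21, 24, 38, 44, 45, 64, 68, 71, 81, 90
n = 11 (odd)
Middle value = 45

Median = 45


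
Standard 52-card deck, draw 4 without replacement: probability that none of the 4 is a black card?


P(no black cards) = (26/52) × (25/51) × (24/50) × (23/49)
= 0.0552

P = 0.0552


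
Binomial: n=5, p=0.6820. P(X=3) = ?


C(5,3) = 10
p^3 = 0.317215
(1-p)^2 = 0.101124
P = 10 * 0.317215 * 0.101124 = 0.3208

P(X=3) = 0.3208


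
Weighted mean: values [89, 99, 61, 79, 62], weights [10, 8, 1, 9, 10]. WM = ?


Numerator = 89*10 + 99*8 + 61*1 + 79*9 + 62*10 = 3074
Denominator = 10 + 8 + 1 + 9 + 10 = 38
WM = 3074/38 = 80.8947

WM = 80.8947


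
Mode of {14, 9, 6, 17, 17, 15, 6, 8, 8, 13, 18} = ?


Frequencies: 6:2, 8:2, 9:1, 13:1, 14:1, 15:1, 17:2, 18:1
Max frequency = 2
Mode = 6, 8, 17

Mode = 6, 8, 17


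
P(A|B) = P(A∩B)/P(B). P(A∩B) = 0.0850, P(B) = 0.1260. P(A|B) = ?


P(A|B) = 0.0850/0.1260 = 0.6746

P(A|B) = 0.6746


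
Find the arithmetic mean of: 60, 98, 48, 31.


Sum = 60 + 98 + 48 + 31 = 237
n = 4
Mean = 237/4 = 59.2500

Mean = 59.2500


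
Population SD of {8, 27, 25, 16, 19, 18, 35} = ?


Mean = 21.1429
Variance = 64.9796
SD = sqrt(64.9796) = 8.0610

SD = 8.0610


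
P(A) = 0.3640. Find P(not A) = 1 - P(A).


P(not A) = 1 - 0.3640 = 0.6360

P(not A) = 0.6360


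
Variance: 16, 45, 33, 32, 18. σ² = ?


Mean = 28.8000
Squared deviations: 163.8400, 262.4400, 17.6400, 10.2400, 116.6400
Sum = 570.8000
Variance = 570.8000/5 = 114.1600

Variance = 114.1600


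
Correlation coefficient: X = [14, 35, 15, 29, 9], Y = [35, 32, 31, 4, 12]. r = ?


Mean X = 20.4000, Mean Y = 22.8000
SD X = 9.871170, SD Y = 12.416119
Cov = -5.320000
r = -5.320000/(9.871170*12.416119) = -0.0434

r = -0.0434


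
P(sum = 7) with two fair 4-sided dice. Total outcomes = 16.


Total outcomes = 4×4 = 16
Favorable (sum = 7): 2
P = 2/16 = 0.1250

P = 0.1250


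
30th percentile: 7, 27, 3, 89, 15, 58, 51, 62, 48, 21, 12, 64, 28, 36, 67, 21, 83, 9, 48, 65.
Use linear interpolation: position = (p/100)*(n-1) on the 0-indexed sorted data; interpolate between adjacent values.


Sorted: 3, 7, 9, 12, 15, 21, 21, 27, 28, 36, 48, 48, 51, 58, 62, 64, 65, 67, 83, 89
n = 20
Index = 30/100 * 19 = 5.7000
Lower = data[5] = 21, Upper = data[6] = 21
P30 = 21 + 0.7000*(0) = 21.0000

P30 = 21.0000


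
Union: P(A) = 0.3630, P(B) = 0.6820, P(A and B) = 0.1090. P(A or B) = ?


P(A∪B) = 0.3630 + 0.6820 - 0.1090
= 1.0450 - 0.1090
= 0.9360

P(A∪B) = 0.9360


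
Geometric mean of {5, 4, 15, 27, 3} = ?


Product = 5 × 4 × 15 × 27 × 3 = 24300
GM = 24300^(1/5) = 7.5357

GM = 7.5357


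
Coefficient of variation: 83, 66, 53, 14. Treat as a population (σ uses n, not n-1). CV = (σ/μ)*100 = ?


Mean = 54.0000
SD = 25.4264
CV = (25.4264/54.0000)*100 = 47.0859%

CV = 47.0859%


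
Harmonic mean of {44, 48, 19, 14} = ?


Sum of reciprocals = 1/44 + 1/48 + 1/19 + 1/14 = 0.167621
HM = 4/0.167621 = 23.8634

HM = 23.8634


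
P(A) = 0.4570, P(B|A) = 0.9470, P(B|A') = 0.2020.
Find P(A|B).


P(B) = P(B|A)*P(A) + P(B|A')*P(A')
= 0.9470*0.4570 + 0.2020*0.5430
= 0.432779 + 0.109686 = 0.542465
P(A|B) = 0.432779/0.542465 = 0.7978

P(A|B) = 0.7978


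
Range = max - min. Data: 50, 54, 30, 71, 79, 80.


Max = 80, Min = 30
Range = 80 - 30 = 50

Range = 50


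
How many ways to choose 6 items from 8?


C(8,6) = 8!/(6! × 2!)
= 40320/(720 × 2)
= 28

C(8,6) = 28


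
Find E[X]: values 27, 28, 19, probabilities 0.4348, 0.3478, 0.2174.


E[X] = 27*0.4348 + 28*0.3478 + 19*0.2174
= 11.7396 + 9.7384 + 4.1306
= 25.6086

E[X] = 25.6086
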